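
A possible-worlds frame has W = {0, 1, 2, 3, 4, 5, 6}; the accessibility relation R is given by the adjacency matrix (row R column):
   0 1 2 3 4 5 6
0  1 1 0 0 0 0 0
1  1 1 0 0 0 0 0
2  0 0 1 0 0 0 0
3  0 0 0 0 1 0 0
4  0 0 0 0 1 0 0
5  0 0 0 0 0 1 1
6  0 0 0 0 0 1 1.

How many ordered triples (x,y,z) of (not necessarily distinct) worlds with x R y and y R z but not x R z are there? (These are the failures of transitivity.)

R is transitive; there are no such tuples.

0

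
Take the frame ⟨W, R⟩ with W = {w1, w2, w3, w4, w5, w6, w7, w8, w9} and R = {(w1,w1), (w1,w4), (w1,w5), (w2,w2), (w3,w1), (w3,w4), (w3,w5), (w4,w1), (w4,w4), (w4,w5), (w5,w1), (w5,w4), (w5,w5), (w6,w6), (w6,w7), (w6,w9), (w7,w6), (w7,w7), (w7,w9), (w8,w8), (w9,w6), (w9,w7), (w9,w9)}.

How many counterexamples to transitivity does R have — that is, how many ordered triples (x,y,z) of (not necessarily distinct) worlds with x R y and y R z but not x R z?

R is transitive; there are no such tuples.

0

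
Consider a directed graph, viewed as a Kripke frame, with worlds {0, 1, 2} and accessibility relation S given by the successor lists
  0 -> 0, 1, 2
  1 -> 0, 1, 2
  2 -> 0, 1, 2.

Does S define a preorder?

Yes

Reflexive: yes — every world is S-related to itself.
Transitive: yes — every two-step S-path is closed by a direct edge.
So S is a preorder.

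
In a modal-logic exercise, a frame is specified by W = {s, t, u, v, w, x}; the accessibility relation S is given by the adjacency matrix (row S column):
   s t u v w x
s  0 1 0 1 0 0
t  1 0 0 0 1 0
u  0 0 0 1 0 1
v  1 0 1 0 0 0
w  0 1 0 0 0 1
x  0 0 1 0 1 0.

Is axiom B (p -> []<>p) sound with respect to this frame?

By correspondence theory, B is valid on a frame iff S is symmetric.
Symmetric: yes — every pair in S has its reverse in S.

Yes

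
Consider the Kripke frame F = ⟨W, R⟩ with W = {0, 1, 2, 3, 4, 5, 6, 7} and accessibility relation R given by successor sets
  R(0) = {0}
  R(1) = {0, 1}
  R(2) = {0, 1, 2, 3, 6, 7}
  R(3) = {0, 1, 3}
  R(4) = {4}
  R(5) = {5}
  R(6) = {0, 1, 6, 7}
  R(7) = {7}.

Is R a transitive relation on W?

Transitive: yes — every two-step R-path is closed by a direct edge.

Yes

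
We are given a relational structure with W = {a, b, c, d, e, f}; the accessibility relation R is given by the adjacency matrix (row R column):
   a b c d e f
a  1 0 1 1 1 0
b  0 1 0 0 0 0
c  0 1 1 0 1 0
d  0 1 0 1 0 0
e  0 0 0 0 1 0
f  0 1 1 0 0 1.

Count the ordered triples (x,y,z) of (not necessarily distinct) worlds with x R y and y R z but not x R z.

Enumerating: (a,c,b), (a,d,b), (f,c,e).

3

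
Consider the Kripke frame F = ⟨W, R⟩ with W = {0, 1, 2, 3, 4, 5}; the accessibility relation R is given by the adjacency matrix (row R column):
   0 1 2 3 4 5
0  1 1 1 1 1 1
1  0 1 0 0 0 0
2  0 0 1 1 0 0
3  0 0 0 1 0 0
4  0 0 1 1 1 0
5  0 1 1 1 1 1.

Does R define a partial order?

Reflexive: yes — every world is R-related to itself.
Transitive: yes — every two-step R-path is closed by a direct edge.
Antisymmetric: yes — no distinct pair is related both ways.
So R is a partial order.

Yes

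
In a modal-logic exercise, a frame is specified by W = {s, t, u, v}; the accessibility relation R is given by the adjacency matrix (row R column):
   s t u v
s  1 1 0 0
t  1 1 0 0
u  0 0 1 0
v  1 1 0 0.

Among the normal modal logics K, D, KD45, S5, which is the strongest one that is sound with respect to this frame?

KD45

Serial (axiom D): yes — every world has a successor (e.g. s R s).
Euclidean (axiom 5): yes — any two successors of a common world are R-related.
Transitive (axiom 4): yes — every two-step R-path is closed by a direct edge.
Reflexive (axiom T): no — v is not related to itself.
So F validates K, D, KD45; S5 would additionally require R to be reflexive. The strongest is KD45.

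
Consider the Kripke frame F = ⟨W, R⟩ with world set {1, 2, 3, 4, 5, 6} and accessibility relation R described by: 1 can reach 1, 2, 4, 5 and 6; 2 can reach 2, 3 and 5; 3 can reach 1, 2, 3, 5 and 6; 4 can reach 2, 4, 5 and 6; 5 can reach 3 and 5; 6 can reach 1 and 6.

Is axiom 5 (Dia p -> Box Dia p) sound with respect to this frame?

No

Axiom 5 corresponds to the accessibility relation being Euclidean.
Euclidean: no — 1 R 2 and 1 R 4, but not 2 R 4.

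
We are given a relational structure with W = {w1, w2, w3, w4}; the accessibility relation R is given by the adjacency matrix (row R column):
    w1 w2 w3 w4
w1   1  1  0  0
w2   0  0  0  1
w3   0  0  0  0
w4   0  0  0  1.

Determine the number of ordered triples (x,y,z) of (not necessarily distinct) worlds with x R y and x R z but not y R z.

2

Enumerating: (w1,w2,w1), (w1,w2,w2).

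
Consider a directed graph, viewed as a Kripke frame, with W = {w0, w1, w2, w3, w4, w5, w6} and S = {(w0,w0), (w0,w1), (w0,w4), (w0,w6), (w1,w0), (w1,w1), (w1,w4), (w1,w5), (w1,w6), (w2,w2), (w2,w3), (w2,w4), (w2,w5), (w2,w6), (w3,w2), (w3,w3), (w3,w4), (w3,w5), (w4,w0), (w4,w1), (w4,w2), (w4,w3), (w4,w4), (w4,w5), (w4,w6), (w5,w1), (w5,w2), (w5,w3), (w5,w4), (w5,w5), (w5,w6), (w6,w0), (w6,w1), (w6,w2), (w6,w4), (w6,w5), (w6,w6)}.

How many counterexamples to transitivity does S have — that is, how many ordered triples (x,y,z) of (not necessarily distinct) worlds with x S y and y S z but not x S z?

Enumerating: (w0,w1,w5), (w0,w4,w2), (w0,w4,w3), (w0,w4,w5), (w0,w6,w2), (w0,w6,w5), (w1,w4,w2), (w1,w4,w3), (w1,w5,w2), (w1,w5,w3), (w1,w6,w2), (w2,w4,w0), … and 16 more.
Total: 28.

28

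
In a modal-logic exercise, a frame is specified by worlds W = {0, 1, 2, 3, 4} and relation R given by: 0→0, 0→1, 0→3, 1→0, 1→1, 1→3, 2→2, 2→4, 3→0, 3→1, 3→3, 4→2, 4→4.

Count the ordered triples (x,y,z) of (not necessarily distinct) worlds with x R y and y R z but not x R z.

R is transitive; there are no such tuples.

0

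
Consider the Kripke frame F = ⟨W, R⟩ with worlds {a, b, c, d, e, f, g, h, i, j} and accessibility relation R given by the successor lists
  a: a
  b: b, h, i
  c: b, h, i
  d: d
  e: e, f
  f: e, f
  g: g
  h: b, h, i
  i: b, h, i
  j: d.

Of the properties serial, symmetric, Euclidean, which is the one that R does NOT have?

symmetric

Serial: yes — every world has a successor (e.g. a R a).
Symmetric: no — c R b but not b R c.
Euclidean: yes — any two successors of a common world are R-related.
Only symmetric fails.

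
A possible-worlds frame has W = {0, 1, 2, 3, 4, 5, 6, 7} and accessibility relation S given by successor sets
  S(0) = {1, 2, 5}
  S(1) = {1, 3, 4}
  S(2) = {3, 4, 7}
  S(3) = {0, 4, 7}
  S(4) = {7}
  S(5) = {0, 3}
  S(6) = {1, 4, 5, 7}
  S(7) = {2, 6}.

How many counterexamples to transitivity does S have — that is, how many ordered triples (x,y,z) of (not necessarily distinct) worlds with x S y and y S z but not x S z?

37

Enumerating: (0,1,3), (0,1,4), (0,2,3), (0,2,4), (0,2,7), (0,5,0), (0,5,3), (1,3,0), (1,3,7), (1,4,7), (2,3,0), (2,7,2), … and 25 more.
Total: 37.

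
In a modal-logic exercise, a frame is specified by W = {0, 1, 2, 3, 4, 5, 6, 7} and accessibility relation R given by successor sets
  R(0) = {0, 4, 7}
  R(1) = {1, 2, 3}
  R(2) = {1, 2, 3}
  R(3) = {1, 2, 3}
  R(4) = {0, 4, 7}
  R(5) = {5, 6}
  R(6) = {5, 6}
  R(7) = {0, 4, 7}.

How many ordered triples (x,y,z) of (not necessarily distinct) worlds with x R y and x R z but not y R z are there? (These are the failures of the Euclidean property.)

R is Euclidean; there are no such tuples.

0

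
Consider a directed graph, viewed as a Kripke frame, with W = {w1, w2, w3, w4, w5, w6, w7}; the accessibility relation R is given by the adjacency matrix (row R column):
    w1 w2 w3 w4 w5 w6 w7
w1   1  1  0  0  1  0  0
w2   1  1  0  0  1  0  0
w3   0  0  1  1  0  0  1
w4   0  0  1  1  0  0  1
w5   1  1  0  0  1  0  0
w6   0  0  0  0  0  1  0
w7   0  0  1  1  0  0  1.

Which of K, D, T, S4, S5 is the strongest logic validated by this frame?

S5

Serial (axiom D): yes — every world has a successor (e.g. w1 R w1).
Reflexive (axiom T): yes — every world is R-related to itself.
Transitive (axiom 4): yes — every two-step R-path is closed by a direct edge.
Euclidean (axiom 5): yes — any two successors of a common world are R-related.
So F validates K, D, T, S4, S5. The strongest is S5.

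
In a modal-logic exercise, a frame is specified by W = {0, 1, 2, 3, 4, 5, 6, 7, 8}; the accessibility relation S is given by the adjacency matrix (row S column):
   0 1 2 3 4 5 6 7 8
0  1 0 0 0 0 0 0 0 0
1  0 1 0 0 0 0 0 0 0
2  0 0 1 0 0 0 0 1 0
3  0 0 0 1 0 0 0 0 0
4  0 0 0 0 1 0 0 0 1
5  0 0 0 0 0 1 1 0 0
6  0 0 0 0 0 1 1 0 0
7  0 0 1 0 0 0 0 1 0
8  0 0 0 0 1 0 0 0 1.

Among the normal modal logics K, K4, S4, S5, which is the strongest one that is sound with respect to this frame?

S5

Transitive (axiom 4): yes — every two-step S-path is closed by a direct edge.
Reflexive (axiom T): yes — every world is S-related to itself.
Euclidean (axiom 5): yes — any two successors of a common world are S-related.
So F validates K, K4, S4, S5. The strongest is S5.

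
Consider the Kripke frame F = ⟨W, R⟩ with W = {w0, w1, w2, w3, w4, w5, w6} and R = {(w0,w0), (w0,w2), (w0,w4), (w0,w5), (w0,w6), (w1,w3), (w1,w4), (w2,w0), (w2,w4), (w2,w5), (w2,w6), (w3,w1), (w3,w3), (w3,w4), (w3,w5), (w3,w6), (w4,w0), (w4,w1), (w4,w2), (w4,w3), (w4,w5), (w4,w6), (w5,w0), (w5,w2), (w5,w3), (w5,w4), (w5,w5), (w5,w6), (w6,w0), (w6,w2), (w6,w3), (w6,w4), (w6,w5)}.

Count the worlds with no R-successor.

0

R is serial; there are no such worlds.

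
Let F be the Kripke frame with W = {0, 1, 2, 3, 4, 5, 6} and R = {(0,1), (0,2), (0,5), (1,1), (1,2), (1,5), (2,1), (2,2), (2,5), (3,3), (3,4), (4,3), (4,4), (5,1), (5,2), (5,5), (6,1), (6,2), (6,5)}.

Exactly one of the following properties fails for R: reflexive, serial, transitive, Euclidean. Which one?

Reflexive: no — 0 is not related to itself.
Serial: yes — every world has a successor (e.g. 0 R 1).
Transitive: yes — every two-step R-path is closed by a direct edge.
Euclidean: yes — any two successors of a common world are R-related.
Only reflexive fails.

reflexive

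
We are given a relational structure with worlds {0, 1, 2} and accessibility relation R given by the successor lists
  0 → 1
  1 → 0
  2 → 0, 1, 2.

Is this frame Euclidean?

Euclidean: no — 0 R 1 and 0 R 1, but not 1 R 1.

No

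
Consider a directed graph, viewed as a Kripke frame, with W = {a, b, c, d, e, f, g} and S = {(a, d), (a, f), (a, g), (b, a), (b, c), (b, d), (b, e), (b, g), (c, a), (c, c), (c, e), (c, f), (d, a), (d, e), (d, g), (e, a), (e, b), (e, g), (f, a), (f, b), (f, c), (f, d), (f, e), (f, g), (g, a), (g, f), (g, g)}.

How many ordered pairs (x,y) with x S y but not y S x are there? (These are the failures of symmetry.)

Enumerating: (b,a), (b,c), (b,d), (b,g), (c,a), (c,e), (d,e), (d,g), (e,a), (e,g), (f,b), (f,d), (f,e).

13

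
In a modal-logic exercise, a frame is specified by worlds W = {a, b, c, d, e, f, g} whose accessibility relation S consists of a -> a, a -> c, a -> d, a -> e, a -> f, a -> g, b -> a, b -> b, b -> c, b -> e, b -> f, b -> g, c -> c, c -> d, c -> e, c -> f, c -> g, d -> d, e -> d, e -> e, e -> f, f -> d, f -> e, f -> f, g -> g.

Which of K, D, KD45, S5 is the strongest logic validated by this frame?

D

Serial (axiom D): yes — every world has a successor (e.g. a S a).
Euclidean (axiom 5): no — a S d and a S c, but not d S c.
Transitive (axiom 4): no — b S a and a S d, but not b S d.
Reflexive (axiom T): yes — every world is S-related to itself.
So F validates K, D; KD45 would additionally require S to be Euclidean and transitive. The strongest is D.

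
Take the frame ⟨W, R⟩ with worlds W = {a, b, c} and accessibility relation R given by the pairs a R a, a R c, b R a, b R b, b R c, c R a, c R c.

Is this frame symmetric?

Symmetric: no — b R a but not a R b.

No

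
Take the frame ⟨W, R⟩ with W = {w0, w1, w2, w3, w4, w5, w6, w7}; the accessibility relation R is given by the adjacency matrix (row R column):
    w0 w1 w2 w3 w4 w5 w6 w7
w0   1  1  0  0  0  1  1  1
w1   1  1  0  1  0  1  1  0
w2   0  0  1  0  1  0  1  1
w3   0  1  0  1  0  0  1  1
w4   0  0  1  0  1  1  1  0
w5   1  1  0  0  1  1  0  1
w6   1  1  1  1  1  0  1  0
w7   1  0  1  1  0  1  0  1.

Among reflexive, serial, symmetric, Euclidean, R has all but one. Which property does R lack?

Reflexive: yes — every world is R-related to itself.
Serial: yes — every world has a successor (e.g. w0 R w0).
Symmetric: yes — every pair in R has its reverse in R.
Euclidean: no — w0 R w1 and w0 R w7, but not w1 R w7.
Only Euclidean fails.

Euclidean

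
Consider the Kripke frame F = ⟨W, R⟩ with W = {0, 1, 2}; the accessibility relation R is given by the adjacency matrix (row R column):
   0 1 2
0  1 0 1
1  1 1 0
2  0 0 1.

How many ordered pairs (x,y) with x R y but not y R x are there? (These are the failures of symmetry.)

2

Enumerating: (0,2), (1,0).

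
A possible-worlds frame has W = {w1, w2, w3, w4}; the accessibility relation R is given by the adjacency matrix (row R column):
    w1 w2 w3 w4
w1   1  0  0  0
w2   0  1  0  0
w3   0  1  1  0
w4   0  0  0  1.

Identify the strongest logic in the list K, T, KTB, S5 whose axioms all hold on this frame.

Reflexive (axiom T): yes — every world is R-related to itself.
Symmetric (axiom B): no — w3 R w2 but not w2 R w3.
Euclidean (axiom 5): no — w3 R w2 and w3 R w3, but not w2 R w3.
So F validates K, T; KTB would additionally require R to be symmetric. The strongest is T.

T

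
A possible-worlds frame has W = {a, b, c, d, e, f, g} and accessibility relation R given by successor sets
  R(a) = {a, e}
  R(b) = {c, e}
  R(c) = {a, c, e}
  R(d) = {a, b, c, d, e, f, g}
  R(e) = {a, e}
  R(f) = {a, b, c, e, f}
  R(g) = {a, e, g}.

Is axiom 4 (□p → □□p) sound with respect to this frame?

No

Axiom 4 corresponds to the accessibility relation being transitive.
Transitive: no — b R c and c R a, but not b R a.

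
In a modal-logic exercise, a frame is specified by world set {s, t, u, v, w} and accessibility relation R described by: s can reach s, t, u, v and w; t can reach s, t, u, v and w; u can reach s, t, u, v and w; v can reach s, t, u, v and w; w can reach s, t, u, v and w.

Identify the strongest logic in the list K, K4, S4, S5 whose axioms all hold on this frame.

Transitive (axiom 4): yes — every two-step R-path is closed by a direct edge.
Reflexive (axiom T): yes — every world is R-related to itself.
Euclidean (axiom 5): yes — any two successors of a common world are R-related.
So F validates K, K4, S4, S5. The strongest is S5.

S5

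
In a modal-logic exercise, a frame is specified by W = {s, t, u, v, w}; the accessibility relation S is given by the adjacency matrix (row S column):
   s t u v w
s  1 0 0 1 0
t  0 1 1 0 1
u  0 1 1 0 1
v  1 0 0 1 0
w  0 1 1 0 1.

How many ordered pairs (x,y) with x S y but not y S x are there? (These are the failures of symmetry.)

0

S is symmetric; there are no such tuples.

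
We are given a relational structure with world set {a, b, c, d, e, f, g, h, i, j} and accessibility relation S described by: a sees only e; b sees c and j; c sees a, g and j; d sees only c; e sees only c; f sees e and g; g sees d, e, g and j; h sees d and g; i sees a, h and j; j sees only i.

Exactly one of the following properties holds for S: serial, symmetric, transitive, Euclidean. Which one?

serial

Serial: yes — every world has a successor (e.g. a S e).
Symmetric: no — a S e but not e S a.
Transitive: no — a S e and e S c, but not a S c.
Euclidean: no — b S j and b S c, but not j S c.
Only serial holds.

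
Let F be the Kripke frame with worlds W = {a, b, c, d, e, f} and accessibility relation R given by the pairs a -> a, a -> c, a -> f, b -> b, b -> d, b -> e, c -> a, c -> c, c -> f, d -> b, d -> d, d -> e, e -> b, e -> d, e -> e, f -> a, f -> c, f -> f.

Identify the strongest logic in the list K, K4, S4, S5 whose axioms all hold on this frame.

S5

Transitive (axiom 4): yes — every two-step R-path is closed by a direct edge.
Reflexive (axiom T): yes — every world is R-related to itself.
Euclidean (axiom 5): yes — any two successors of a common world are R-related.
So F validates K, K4, S4, S5. The strongest is S5.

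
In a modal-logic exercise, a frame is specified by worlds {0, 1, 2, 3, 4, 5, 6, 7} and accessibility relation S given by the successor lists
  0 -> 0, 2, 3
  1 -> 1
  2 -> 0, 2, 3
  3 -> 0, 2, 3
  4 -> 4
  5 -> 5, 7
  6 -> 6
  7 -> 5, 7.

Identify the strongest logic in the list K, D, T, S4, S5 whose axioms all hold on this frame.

Serial (axiom D): yes — every world has a successor (e.g. 0 S 0).
Reflexive (axiom T): yes — every world is S-related to itself.
Transitive (axiom 4): yes — every two-step S-path is closed by a direct edge.
Euclidean (axiom 5): yes — any two successors of a common world are S-related.
So F validates K, D, T, S4, S5. The strongest is S5.

S5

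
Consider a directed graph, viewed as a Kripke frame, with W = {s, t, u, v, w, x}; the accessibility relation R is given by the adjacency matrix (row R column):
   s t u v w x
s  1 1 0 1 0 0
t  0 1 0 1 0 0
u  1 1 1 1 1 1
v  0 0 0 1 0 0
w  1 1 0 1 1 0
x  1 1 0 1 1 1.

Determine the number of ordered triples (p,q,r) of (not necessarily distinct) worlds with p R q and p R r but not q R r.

35

Enumerating: (s,t,s), (s,v,s), (s,v,t), (t,v,t), (u,s,u), (u,s,w), (u,s,x), (u,t,s), (u,t,u), (u,t,w), (u,t,x), (u,v,s), … and 23 more.
Total: 35.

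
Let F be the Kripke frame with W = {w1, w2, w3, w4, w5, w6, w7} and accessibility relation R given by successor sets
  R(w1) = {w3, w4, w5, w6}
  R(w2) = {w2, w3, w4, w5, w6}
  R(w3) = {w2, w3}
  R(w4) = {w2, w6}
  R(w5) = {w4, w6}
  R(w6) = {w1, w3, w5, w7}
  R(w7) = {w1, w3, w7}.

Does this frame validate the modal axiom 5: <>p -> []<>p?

No

The schema 5 characterises exactly the Euclidean frames.
Euclidean: no — w1 R w3 and w1 R w4, but not w3 R w4.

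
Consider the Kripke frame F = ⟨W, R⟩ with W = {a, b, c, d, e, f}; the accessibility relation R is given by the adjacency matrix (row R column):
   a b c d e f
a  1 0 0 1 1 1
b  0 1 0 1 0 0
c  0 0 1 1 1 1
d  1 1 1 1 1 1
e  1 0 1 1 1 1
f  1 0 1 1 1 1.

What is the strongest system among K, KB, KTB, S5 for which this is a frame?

KTB

Symmetric (axiom B): yes — every pair in R has its reverse in R.
Reflexive (axiom T): yes — every world is R-related to itself.
Euclidean (axiom 5): no — d R a and d R b, but not a R b.
So F validates K, KB, KTB; S5 would additionally require R to be Euclidean. The strongest is KTB.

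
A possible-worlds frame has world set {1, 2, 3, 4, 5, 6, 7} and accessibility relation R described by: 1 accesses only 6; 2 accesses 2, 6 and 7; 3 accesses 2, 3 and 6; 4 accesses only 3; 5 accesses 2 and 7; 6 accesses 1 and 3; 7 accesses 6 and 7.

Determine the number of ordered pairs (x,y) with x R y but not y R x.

Enumerating: (2,6), (2,7), (3,2), (4,3), (5,2), (5,7), (7,6).

7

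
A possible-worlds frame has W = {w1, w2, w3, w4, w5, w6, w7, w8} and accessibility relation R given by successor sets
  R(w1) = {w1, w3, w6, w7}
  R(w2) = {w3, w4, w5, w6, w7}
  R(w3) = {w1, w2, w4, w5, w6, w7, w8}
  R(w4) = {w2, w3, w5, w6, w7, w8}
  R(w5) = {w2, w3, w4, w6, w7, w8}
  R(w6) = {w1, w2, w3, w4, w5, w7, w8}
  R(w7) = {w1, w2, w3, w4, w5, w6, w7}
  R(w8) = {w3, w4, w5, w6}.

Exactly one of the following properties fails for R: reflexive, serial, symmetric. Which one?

Reflexive: no — w2 is not related to itself.
Serial: yes — every world has a successor (e.g. w1 R w1).
Symmetric: yes — every pair in R has its reverse in R.
Only reflexive fails.

reflexive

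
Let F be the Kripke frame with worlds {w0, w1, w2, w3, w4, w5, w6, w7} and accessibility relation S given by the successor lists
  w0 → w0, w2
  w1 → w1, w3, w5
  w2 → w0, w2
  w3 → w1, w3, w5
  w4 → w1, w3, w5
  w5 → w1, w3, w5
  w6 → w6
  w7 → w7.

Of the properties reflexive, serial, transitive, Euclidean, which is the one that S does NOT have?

reflexive

Reflexive: no — w4 is not related to itself.
Serial: yes — every world has a successor (e.g. w0 S w0).
Transitive: yes — every two-step S-path is closed by a direct edge.
Euclidean: yes — any two successors of a common world are S-related.
Only reflexive fails.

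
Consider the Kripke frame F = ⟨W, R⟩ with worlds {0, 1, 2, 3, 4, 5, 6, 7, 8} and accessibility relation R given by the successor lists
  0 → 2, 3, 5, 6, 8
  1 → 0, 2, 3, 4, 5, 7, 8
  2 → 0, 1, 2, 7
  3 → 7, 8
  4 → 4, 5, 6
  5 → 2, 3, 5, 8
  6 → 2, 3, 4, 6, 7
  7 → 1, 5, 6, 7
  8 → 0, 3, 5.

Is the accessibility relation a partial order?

No

Reflexive: no — 0 is not related to itself.
Transitive: no — 0 R 2 and 2 R 1, but not 0 R 1.
Antisymmetric: no — 0 R 2 and 2 R 0 with 0 ≠ 2.
So R is not a partial order.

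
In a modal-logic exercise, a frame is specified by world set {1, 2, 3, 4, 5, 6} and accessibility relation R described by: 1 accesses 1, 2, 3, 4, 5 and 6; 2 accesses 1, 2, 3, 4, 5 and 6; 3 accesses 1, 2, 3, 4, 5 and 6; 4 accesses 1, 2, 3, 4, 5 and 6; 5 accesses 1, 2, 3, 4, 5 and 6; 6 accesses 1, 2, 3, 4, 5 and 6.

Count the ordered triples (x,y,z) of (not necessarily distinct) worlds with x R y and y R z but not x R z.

0

R is transitive; there are no such tuples.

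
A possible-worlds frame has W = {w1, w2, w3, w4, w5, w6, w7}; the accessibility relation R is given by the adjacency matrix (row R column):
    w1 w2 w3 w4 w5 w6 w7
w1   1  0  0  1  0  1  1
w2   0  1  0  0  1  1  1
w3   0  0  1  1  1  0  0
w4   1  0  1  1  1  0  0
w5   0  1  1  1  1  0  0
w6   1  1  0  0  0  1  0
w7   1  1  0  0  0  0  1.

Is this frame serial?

Serial: yes — every world has a successor (e.g. w1 R w1).

Yes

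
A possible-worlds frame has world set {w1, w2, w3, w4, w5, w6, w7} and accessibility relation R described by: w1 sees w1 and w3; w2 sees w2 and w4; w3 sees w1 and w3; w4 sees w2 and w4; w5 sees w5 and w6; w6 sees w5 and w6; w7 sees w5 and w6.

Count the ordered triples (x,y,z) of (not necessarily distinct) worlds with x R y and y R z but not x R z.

R is transitive; there are no such tuples.

0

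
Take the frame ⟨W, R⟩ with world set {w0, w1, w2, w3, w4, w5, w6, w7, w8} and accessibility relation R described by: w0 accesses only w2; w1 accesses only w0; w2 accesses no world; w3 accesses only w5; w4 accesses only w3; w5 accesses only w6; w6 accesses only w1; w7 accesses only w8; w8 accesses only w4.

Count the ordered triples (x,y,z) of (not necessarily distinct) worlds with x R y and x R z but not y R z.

Enumerating: (w0,w2,w2), (w1,w0,w0), (w3,w5,w5), (w4,w3,w3), (w5,w6,w6), (w6,w1,w1), (w7,w8,w8), (w8,w4,w4).

8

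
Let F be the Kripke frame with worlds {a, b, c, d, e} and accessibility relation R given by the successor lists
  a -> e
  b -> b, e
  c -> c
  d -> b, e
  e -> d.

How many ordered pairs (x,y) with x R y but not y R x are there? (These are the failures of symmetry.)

Enumerating: (a,e), (b,e), (d,b).

3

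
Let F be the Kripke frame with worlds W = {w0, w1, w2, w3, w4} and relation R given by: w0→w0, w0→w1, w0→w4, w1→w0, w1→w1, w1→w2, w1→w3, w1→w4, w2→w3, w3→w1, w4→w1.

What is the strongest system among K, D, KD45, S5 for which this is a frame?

Serial (axiom D): yes — every world has a successor (e.g. w0 R w0).
Euclidean (axiom 5): no — w1 R w0 and w1 R w2, but not w0 R w2.
Transitive (axiom 4): no — w0 R w1 and w1 R w2, but not w0 R w2.
Reflexive (axiom T): no — w2 is not related to itself.
So F validates K, D; KD45 would additionally require R to be Euclidean and transitive. The strongest is D.

D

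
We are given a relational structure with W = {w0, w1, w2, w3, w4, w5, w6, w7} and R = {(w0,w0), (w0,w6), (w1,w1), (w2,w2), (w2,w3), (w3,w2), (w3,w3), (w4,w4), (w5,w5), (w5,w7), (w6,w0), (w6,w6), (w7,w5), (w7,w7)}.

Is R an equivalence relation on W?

Yes

Reflexive: yes — every world is R-related to itself.
Symmetric: yes — every pair in R has its reverse in R.
Transitive: yes — every two-step R-path is closed by a direct edge.
So R is an equivalence relation.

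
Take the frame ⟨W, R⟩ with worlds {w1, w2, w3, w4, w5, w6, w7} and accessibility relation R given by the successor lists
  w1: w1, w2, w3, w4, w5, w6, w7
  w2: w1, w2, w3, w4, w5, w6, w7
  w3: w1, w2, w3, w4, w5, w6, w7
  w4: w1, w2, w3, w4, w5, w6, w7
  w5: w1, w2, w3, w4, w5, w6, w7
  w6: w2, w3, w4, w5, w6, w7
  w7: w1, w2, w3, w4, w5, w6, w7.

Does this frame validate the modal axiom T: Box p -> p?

Yes

The schema T characterises exactly the reflexive frames.
Reflexive: yes — every world is R-related to itself.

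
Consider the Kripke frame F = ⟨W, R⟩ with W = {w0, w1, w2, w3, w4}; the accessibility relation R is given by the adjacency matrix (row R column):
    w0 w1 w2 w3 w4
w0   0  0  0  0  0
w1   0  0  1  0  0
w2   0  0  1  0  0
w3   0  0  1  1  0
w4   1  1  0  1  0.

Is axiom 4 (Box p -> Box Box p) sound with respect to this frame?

No

The schema 4 characterises exactly the transitive frames.
Transitive: no — w4 R w1 and w1 R w2, but not w4 R w2.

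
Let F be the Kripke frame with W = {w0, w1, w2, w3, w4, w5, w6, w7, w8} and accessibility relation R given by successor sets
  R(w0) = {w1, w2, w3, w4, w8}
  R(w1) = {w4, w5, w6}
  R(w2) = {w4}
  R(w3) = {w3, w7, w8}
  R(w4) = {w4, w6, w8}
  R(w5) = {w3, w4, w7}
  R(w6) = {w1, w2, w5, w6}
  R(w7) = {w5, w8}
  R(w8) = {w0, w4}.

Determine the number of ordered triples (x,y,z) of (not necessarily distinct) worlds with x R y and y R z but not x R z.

Enumerating: (w0,w1,w5), (w0,w1,w6), (w0,w3,w7), (w0,w4,w6), (w0,w8,w0), (w1,w4,w8), (w1,w5,w3), (w1,w5,w7), (w1,w6,w1), (w1,w6,w2), (w2,w4,w6), (w2,w4,w8), … and 28 more.
Total: 40.

40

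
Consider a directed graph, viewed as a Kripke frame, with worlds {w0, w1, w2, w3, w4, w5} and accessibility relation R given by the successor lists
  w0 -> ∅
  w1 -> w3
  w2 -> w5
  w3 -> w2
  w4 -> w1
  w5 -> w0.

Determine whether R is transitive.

Transitive: no — w1 R w3 and w3 R w2, but not w1 R w2.

No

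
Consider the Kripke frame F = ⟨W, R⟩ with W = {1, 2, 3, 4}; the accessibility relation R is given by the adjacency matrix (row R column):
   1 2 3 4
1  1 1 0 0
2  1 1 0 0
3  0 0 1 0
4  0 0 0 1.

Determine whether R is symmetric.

Yes

Symmetric: yes — every pair in R has its reverse in R.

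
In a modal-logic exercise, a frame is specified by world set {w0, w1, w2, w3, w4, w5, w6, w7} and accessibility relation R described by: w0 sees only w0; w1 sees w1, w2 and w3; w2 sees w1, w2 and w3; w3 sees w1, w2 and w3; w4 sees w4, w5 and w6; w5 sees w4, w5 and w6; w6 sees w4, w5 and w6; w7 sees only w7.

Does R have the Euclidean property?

Yes

Euclidean: yes — any two successors of a common world are R-related.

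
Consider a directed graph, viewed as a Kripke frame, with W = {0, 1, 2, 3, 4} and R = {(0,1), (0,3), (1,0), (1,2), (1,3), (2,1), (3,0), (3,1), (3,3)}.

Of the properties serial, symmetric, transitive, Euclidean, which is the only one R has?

symmetric

Serial: no — 4 has no R-successor.
Symmetric: yes — every pair in R has its reverse in R.
Transitive: no — 0 R 1 and 1 R 2, but not 0 R 2.
Euclidean: no — 1 R 0 and 1 R 2, but not 0 R 2.
Only symmetric holds.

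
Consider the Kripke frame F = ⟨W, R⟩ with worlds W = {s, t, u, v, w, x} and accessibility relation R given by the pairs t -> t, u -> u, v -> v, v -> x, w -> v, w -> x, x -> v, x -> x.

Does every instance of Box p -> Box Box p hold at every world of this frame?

Yes

The schema 4 characterises exactly the transitive frames.
Transitive: yes — every two-step R-path is closed by a direct edge.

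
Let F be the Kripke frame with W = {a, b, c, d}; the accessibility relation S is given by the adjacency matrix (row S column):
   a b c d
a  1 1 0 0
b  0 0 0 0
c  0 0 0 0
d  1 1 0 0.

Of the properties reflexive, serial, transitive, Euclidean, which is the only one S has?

Reflexive: no — b is not related to itself.
Serial: no — b has no S-successor.
Transitive: yes — every two-step S-path is closed by a direct edge.
Euclidean: no — d S b and d S a, but not b S a.
Only transitive holds.

transitive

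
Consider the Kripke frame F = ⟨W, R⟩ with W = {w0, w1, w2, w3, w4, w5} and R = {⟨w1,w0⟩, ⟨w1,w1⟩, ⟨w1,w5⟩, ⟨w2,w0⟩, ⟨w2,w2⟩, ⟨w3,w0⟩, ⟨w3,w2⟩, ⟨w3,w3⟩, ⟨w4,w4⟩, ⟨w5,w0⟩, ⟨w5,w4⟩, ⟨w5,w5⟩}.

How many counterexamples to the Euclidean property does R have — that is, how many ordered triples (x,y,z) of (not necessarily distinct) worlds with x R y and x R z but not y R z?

Enumerating: (w1,w0,w0), (w1,w0,w1), (w1,w0,w5), (w1,w5,w1), (w2,w0,w0), (w2,w0,w2), (w3,w0,w0), (w3,w0,w2), (w3,w0,w3), (w3,w2,w3), (w5,w0,w0), (w5,w0,w4), (w5,w0,w5), (w5,w4,w0), (w5,w4,w5).

15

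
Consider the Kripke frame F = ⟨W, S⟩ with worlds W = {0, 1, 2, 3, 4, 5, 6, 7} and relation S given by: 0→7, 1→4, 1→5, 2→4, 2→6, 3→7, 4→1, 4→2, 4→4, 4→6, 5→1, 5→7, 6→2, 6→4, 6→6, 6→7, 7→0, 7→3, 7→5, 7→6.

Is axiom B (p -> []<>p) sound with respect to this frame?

Yes

By correspondence theory, B is valid on a frame iff S is symmetric.
Symmetric: yes — every pair in S has its reverse in S.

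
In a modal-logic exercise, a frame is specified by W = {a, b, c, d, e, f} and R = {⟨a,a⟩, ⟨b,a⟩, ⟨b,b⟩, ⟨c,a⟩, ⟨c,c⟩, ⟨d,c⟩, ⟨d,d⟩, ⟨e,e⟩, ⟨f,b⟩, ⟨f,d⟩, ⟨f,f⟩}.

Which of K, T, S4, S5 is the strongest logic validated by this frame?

Reflexive (axiom T): yes — every world is R-related to itself.
Transitive (axiom 4): no — d R c and c R a, but not d R a.
Euclidean (axiom 5): no — f R b and f R d, but not b R d.
So F validates K, T; S4 would additionally require R to be transitive. The strongest is T.

T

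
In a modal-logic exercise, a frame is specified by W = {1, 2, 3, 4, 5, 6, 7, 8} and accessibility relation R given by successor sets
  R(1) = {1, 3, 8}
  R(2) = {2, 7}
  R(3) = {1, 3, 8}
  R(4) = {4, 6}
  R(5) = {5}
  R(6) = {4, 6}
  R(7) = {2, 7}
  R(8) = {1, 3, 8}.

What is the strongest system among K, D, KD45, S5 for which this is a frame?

S5

Serial (axiom D): yes — every world has a successor (e.g. 1 R 1).
Euclidean (axiom 5): yes — any two successors of a common world are R-related.
Transitive (axiom 4): yes — every two-step R-path is closed by a direct edge.
Reflexive (axiom T): yes — every world is R-related to itself.
So F validates K, D, KD45, S5. The strongest is S5.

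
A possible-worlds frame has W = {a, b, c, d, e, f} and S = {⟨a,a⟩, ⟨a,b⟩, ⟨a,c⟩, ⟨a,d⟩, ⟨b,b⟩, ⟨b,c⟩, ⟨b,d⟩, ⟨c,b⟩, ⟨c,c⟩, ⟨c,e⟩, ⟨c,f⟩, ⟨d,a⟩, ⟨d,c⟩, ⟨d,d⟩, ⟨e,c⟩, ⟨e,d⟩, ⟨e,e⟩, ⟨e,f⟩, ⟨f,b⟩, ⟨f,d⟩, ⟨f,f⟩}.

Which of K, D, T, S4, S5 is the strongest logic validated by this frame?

Serial (axiom D): yes — every world has a successor (e.g. a S a).
Reflexive (axiom T): yes — every world is S-related to itself.
Transitive (axiom 4): no — a S c and c S e, but not a S e.
Euclidean (axiom 5): no — a S c and a S d, but not c S d.
So F validates K, D, T; S4 would additionally require S to be transitive. The strongest is T.

T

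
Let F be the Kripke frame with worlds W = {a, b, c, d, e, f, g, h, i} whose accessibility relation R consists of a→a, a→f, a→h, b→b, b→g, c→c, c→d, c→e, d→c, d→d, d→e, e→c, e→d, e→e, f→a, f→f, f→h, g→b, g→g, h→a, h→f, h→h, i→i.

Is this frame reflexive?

Reflexive: yes — every world is R-related to itself.

Yes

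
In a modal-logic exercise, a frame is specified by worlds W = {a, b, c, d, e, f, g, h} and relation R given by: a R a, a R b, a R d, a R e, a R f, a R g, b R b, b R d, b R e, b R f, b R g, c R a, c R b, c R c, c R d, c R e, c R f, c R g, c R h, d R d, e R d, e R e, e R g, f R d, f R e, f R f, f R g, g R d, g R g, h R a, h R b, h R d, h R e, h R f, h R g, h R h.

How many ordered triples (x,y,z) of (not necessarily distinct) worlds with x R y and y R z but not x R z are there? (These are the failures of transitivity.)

0

R is transitive; there are no such tuples.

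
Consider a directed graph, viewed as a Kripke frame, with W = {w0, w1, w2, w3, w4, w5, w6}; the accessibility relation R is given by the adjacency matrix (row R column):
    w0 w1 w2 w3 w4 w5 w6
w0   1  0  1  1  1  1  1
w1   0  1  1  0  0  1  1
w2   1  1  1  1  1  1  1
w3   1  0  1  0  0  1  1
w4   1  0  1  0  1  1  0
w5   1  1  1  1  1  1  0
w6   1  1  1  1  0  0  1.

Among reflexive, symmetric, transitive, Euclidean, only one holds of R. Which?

symmetric

Reflexive: no — w3 is not related to itself.
Symmetric: yes — every pair in R has its reverse in R.
Transitive: no — w0 R w2 and w2 R w1, but not w0 R w1.
Euclidean: no — w0 R w3 and w0 R w4, but not w3 R w4.
Only symmetric holds.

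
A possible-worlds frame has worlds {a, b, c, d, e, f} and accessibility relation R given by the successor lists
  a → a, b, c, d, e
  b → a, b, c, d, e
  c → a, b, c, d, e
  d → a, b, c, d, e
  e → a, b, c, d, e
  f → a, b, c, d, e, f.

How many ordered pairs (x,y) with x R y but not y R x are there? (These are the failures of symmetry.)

5

Enumerating: (f,a), (f,b), (f,c), (f,d), (f,e).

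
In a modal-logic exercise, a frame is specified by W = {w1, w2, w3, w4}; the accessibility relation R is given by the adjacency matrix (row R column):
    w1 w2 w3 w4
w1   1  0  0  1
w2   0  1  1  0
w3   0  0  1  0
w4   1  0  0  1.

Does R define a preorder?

Reflexive: yes — every world is R-related to itself.
Transitive: yes — every two-step R-path is closed by a direct edge.
So R is a preorder.

Yes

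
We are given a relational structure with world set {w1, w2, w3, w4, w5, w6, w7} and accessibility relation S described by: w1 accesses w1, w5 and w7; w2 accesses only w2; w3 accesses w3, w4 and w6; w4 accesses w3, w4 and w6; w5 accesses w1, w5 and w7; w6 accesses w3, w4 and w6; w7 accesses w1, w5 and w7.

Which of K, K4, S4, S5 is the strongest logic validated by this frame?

S5

Transitive (axiom 4): yes — every two-step S-path is closed by a direct edge.
Reflexive (axiom T): yes — every world is S-related to itself.
Euclidean (axiom 5): yes — any two successors of a common world are S-related.
So F validates K, K4, S4, S5. The strongest is S5.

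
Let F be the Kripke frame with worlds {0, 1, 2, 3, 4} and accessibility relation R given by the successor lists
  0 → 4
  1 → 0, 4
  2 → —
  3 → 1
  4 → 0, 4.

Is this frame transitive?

No

Transitive: no — 3 R 1 and 1 R 0, but not 3 R 0.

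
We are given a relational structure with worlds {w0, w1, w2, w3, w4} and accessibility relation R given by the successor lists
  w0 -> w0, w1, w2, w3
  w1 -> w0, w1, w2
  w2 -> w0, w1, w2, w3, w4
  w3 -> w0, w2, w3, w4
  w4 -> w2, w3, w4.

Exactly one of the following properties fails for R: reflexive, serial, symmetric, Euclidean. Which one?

Euclidean

Reflexive: yes — every world is R-related to itself.
Serial: yes — every world has a successor (e.g. w0 R w0).
Symmetric: yes — every pair in R has its reverse in R.
Euclidean: no — w0 R w1 and w0 R w3, but not w1 R w3.
Only Euclidean fails.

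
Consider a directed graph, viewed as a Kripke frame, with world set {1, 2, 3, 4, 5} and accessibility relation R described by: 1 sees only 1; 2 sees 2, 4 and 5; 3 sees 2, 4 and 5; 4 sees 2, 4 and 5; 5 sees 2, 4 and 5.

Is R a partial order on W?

No

Reflexive: no — 3 is not related to itself.
Transitive: yes — every two-step R-path is closed by a direct edge.
Antisymmetric: no — 2 R 4 and 4 R 2 with 2 ≠ 4.
So R is not a partial order.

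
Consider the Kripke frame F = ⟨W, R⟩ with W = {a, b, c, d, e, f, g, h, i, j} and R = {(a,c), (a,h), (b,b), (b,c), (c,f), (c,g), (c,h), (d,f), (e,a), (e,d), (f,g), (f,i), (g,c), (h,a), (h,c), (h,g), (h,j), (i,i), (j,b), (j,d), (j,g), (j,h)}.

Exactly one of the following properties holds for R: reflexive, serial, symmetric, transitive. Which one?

serial

Reflexive: no — a is not related to itself.
Serial: yes — every world has a successor (e.g. a R c).
Symmetric: no — a R c but not c R a.
Transitive: no — a R c and c R f, but not a R f.
Only serial holds.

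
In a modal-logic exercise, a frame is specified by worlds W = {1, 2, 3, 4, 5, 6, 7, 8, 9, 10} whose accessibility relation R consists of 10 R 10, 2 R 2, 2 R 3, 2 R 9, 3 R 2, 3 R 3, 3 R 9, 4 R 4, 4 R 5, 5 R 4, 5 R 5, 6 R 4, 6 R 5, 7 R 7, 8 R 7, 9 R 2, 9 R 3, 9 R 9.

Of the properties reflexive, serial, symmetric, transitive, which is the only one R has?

Reflexive: no — 1 is not related to itself.
Serial: no — 1 has no R-successor.
Symmetric: no — 6 R 4 but not 4 R 6.
Transitive: yes — every two-step R-path is closed by a direct edge.
Only transitive holds.

transitive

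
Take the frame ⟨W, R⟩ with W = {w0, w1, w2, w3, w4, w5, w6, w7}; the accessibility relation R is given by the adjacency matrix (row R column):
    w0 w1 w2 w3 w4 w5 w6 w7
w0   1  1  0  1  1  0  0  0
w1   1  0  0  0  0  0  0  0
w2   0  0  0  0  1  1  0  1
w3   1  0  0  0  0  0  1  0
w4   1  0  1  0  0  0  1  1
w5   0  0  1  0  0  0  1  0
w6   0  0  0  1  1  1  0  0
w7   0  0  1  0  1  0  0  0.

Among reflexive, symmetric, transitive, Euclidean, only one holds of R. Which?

symmetric

Reflexive: no — w1 is not related to itself.
Symmetric: yes — every pair in R has its reverse in R.
Transitive: no — w0 R w3 and w3 R w6, but not w0 R w6.
Euclidean: no — w0 R w1 and w0 R w3, but not w1 R w3.
Only symmetric holds.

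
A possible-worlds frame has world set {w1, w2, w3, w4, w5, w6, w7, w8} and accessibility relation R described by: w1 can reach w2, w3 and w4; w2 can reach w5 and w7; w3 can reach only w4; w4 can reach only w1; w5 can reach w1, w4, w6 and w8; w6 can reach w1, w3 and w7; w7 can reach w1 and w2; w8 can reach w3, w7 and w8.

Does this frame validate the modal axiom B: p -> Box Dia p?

No

The schema B characterises exactly the symmetric frames.
Symmetric: no — w1 R w2 but not w2 R w1.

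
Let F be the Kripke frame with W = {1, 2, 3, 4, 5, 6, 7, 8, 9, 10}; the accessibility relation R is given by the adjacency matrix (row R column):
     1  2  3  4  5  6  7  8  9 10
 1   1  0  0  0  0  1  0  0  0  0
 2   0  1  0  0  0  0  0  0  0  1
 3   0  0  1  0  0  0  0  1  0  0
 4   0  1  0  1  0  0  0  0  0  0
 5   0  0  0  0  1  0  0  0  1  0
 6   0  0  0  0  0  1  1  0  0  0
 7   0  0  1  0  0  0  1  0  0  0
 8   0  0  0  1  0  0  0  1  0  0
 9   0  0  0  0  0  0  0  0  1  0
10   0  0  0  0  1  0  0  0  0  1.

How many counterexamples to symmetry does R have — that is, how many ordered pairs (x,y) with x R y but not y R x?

Enumerating: (1,6), (10,5), (2,10), (3,8), (4,2), (5,9), (6,7), (7,3), (8,4).

9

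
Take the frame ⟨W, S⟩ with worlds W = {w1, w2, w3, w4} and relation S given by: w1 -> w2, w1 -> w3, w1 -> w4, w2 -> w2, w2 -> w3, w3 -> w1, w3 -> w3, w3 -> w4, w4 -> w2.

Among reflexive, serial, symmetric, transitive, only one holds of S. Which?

serial

Reflexive: no — w1 is not related to itself.
Serial: yes — every world has a successor (e.g. w1 S w2).
Symmetric: no — w1 S w2 but not w2 S w1.
Transitive: no — w2 S w3 and w3 S w1, but not w2 S w1.
Only serial holds.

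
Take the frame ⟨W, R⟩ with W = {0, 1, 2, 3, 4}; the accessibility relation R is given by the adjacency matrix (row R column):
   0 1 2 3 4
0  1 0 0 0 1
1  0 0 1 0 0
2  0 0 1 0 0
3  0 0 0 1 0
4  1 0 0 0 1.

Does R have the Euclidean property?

Euclidean: yes — any two successors of a common world are R-related.

Yes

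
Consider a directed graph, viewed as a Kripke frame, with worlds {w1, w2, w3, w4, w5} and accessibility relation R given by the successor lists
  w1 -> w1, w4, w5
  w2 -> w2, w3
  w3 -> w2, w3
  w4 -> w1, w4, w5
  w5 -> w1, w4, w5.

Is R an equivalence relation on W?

Yes

Reflexive: yes — every world is R-related to itself.
Symmetric: yes — every pair in R has its reverse in R.
Transitive: yes — every two-step R-path is closed by a direct edge.
So R is an equivalence relation.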